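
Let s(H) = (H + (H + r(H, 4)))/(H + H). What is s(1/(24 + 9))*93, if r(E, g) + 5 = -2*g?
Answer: -39711/2 ≈ -19856.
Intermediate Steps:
r(E, g) = -5 - 2*g
s(H) = (-13 + 2*H)/(2*H) (s(H) = (H + (H + (-5 - 2*4)))/(H + H) = (H + (H + (-5 - 8)))/((2*H)) = (H + (H - 13))*(1/(2*H)) = (H + (-13 + H))*(1/(2*H)) = (-13 + 2*H)*(1/(2*H)) = (-13 + 2*H)/(2*H))
s(1/(24 + 9))*93 = ((-13/2 + 1/(24 + 9))/(1/(24 + 9)))*93 = ((-13/2 + 1/33)/(1/33))*93 = (33*(-427/66))*93 = -427/2*93 = -39711/2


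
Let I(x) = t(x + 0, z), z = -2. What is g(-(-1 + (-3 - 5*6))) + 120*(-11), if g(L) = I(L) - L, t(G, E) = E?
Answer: -1356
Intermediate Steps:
I(x) = -2
g(L) = -2 - L
g(-(-1 + (-3 - 5*6))) + 120*(-11) = (-2 - (-1)*(-1 + (-3 - 5*6))) + 120*(-11) = (-2 - (-1)*(-1 + (-3 - 30))) - 1320 = (-2 - (-1)*(-1 - 33)) - 1320 = (-2 - (-1)*(-34)) - 1320 = (-2 - 1*34) - 1320 = (-2 - 34) - 1320 = -36 - 1320 = -1356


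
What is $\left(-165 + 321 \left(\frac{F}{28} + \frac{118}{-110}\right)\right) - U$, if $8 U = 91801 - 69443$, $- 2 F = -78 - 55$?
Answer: $- \frac{1118357}{440} \approx -2541.7$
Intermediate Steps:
$F = \frac{133}{2}$ ($F = - \frac{-78 - 55}{2} = \left(- \frac{1}{2}\right) \left(-133\right) = \frac{133}{2} \approx 66.5$)
$U = \frac{11179}{4}$ ($U = \frac{91801 - 69443}{8} = \frac{1}{8} \cdot 22358 = \frac{11179}{4} \approx 2794.8$)
$\left(-165 + 321 \left(\frac{F}{28} + \frac{118}{-110}\right)\right) - U = \left(-165 + 321 \left(\frac{133}{2 \cdot 28} + \frac{118}{-110}\right)\right) - \frac{11179}{4} = \left(-165 + 321 \left(\frac{133}{2} \cdot \frac{1}{28} + 118 \left(- \frac{1}{110}\right)\right)\right) - \frac{11179}{4} = \left(-165 + 321 \left(\frac{19}{8} - \frac{59}{55}\right)\right) - \frac{11179}{4} = \left(-165 + 321 \cdot \frac{573}{440}\right) - \frac{11179}{4} = \left(-165 + \frac{183933}{440}\right) - \frac{11179}{4} = \frac{111333}{440} - \frac{11179}{4} = - \frac{1118357}{440}$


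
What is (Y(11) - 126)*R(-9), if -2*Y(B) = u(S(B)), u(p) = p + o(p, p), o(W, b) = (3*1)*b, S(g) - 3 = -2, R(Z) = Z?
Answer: 1152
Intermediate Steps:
S(g) = 1 (S(g) = 3 - 2 = 1)
o(W, b) = 3*b
u(p) = 4*p (u(p) = p + 3*p = 4*p)
Y(B) = -2
(Y(11) - 126)*R(-9) = (-2 - 126)*(-9) = -128*(-9) = 1152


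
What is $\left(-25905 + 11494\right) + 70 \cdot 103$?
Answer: $-7201$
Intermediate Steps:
$\left(-25905 + 11494\right) + 70 \cdot 103 = -14411 + 7210 = -7201$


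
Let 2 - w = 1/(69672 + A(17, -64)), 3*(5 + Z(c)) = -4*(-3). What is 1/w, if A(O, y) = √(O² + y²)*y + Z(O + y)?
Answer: 9672104891/19344070441 + 64*√4385/19344070441 ≈ 0.50000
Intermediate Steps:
Z(c) = -1 (Z(c) = -5 + (-4*(-3))/3 = -5 + (⅓)*12 = -5 + 4 = -1)
A(O, y) = -1 + y*√(O² + y²) (A(O, y) = √(O² + y²)*y - 1 = y*√(O² + y²) - 1 = -1 + y*√(O² + y²))
w = 2 - 1/(69671 - 64*√4385) (w = 2 - 1/(69672 + (-1 - 64*√(17² + (-64)²))) = 2 - 1/(69672 + (-1 - 64*√(289 + 4096))) = 2 - 1/(69672 + (-1 - 64*√4385)) = 2 - 1/(69671 - 64*√4385) ≈ 2.0000)
1/w = 1/(9672104891/4836087281 - 64*√4385/4836087281)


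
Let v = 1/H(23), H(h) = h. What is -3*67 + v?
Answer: -4622/23 ≈ -200.96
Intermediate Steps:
v = 1/23 ≈ 0.043478
-3*67 + v = -3*67 + 1/23 = -201 + 1/23 = -4622/23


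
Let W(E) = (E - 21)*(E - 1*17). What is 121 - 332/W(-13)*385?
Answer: -220/51 ≈ -4.3137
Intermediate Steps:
W(E) = (-21 + E)*(-17 + E) (W(E) = (-21 + E)*(E - 17) = (-21 + E)*(-17 + E))
121 - 332/W(-13)*385 = 121 - 332/(357 + (-13)² - 38*(-13))*385 = 121 - 332/(357 + 169 + 494)*385 = 121 - 332/1020*385 = 121 - 332*1/1020*385 = 121 - 83/255*385 = 121 - 6391/51 = -220/51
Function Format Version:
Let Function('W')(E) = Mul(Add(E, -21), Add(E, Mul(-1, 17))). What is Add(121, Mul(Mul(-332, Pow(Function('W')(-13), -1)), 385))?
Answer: Rational(-220, 51) ≈ -4.3137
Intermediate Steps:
Function('W')(E) = Mul(Add(-21, E), Add(-17, E)) (Function('W')(E) = Mul(Add(-21, E), Add(E, -17)) = Mul(Add(-21, E), Add(-17, E)))
Add(121, Mul(Mul(-332, Pow(Function('W')(-13), -1)), 385)) = Add(121, Mul(Mul(-332, Pow(Add(357, Pow(-13, 2), Mul(-38, -13)), -1)), 385)) = Add(121, Mul(Mul(-332, Pow(Add(357, 169, 494), -1)), 385)) = Add(121, Mul(Mul(-332, Pow(1020, -1)), 385)) = Add(121, Mul(Mul(-332, Rational(1, 1020)), 385)) = Add(121, Mul(Rational(-83, 255), 385)) = Add(121, Rational(-6391, 51)) = Rational(-220, 51)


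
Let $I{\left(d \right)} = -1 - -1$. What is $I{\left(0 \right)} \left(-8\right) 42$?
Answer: $0$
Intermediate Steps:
$I{\left(d \right)} = 0$ ($I{\left(d \right)} = -1 + 1 = 0$)
$I{\left(0 \right)} \left(-8\right) 42 = 0 \left(-8\right) 42 = 0 \cdot 42 = 0$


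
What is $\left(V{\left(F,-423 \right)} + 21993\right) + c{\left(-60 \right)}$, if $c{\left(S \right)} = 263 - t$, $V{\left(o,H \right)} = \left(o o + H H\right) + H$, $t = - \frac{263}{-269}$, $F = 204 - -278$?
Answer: $\frac{116499871}{269} \approx 4.3309 \cdot 10^{5}$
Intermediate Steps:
$F = 482$ ($F = 204 + 278 = 482$)
$t = \frac{263}{269}$ ($t = \left(-263\right) \left(- \frac{1}{269}\right) = \frac{263}{269} \approx 0.9777$)
$V{\left(o,H \right)} = H + H^{2} + o^{2}$ ($V{\left(o,H \right)} = \left(o^{2} + H^{2}\right) + H = \left(H^{2} + o^{2}\right) + H = H + H^{2} + o^{2}$)
$c{\left(S \right)} = \frac{70484}{269}$ ($c{\left(S \right)} = 263 - \frac{263}{269} = \frac{70484}{269}$)
$\left(V{\left(F,-423 \right)} + 21993\right) + c{\left(-60 \right)} = \left(\left(-423 + \left(-423\right)^{2} + 482^{2}\right) + 21993\right) + \frac{70484}{269} = \left(\left(-423 + 178929 + 232324\right) + 21993\right) + \frac{70484}{269} = \left(410830 + 21993\right) + \frac{70484}{269} = 432823 + \frac{70484}{269} = \frac{116499871}{269}$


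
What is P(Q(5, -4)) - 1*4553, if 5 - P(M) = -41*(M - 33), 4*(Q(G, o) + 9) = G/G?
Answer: -25039/4 ≈ -6259.8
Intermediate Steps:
Q(G, o) = -35/4 (Q(G, o) = -9 + (G/G)/4 = -9 + (1/4)*1 = -9 + 1/4 = -35/4)
P(M) = -1348 + 41*M (P(M) = 5 - (-41)*(M - 33) = 5 - (-41)*(-33 + M) = 5 - (1353 - 41*M) = 5 + (-1353 + 41*M) = -1348 + 41*M)
P(Q(5, -4)) - 1*4553 = (-1348 + 41*(-35/4)) - 1*4553 = (-1348 - 1435/4) - 4553 = -6827/4 - 4553 = -25039/4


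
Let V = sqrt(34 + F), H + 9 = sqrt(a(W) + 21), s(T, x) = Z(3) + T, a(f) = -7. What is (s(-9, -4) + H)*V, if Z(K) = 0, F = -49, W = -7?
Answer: I*sqrt(15)*(-18 + sqrt(14)) ≈ -55.222*I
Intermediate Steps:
s(T, x) = T (s(T, x) = 0 + T = T)
H = -9 + sqrt(14) (H = -9 + sqrt(-7 + 21) = -9 + sqrt(14) ≈ -5.2583)
V = I*sqrt(15) (V = sqrt(34 - 49) = sqrt(-15) = I*sqrt(15) ≈ 3.873*I)
(s(-9, -4) + H)*V = (-9 + (-9 + sqrt(14)))*(I*sqrt(15)) = (-18 + sqrt(14))*(I*sqrt(15)) = I*sqrt(15)*(-18 + sqrt(14))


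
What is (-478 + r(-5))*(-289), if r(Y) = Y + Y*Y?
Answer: 132362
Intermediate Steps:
r(Y) = Y + Y**2
(-478 + r(-5))*(-289) = (-478 - 5*(1 - 5))*(-289) = (-478 - 5*(-4))*(-289) = (-478 + 20)*(-289) = -458*(-289) = 132362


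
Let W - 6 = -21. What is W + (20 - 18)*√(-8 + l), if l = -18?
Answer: -15 + 2*I*√26 ≈ -15.0 + 10.198*I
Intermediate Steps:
W = -15 (W = 6 - 21 = -15)
W + (20 - 18)*√(-8 + l) = -15 + (20 - 18)*√(-8 - 18) = -15 + 2*√(-26) = -15 + 2*(I*√26) = -15 + 2*I*√26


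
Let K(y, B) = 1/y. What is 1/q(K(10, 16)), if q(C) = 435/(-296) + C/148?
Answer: -740/1087 ≈ -0.68077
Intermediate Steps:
q(C) = -435/296 + C/148 (q(C) = 435*(-1/296) + C*(1/148) = -435/296 + C/148)
1/q(K(10, 16)) = 1/(-435/296 + (1/148)/10) = 1/(-435/296 + (1/148)*(⅒)) = 1/(-435/296 + 1/1480) = 1/(-1087/740) = -740/1087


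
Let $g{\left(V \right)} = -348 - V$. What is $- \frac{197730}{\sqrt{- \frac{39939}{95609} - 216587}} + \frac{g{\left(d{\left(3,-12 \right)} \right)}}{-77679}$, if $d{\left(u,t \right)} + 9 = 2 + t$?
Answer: $\frac{47}{11097} + \frac{7605 i \sqrt{1979843103300998}}{796450247} \approx 0.0042354 + 424.87 i$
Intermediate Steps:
$d{\left(u,t \right)} = -7 + t$ ($d{\left(u,t \right)} = -9 + \left(2 + t\right) = -7 + t$)
$- \frac{197730}{\sqrt{- \frac{39939}{95609} - 216587}} + \frac{g{\left(d{\left(3,-12 \right)} \right)}}{-77679} = - \frac{197730}{\sqrt{- \frac{39939}{95609} - 216587}} + \frac{-348 - \left(-7 - 12\right)}{-77679} = - \frac{197730}{\sqrt{\left(-39939\right) \frac{1}{95609} - 216587}} + \left(-348 - -19\right) \left(- \frac{1}{77679}\right) = - \frac{197730}{\sqrt{- \frac{39939}{95609} - 216587}} + \left(-348 + 19\right) \left(- \frac{1}{77679}\right) = - \frac{197730}{\sqrt{- \frac{20707706422}{95609}}} - - \frac{47}{11097} = - \frac{197730}{\frac{1}{95609} i \sqrt{1979843103300998}} + \frac{47}{11097} = - 197730 \left(- \frac{i \sqrt{1979843103300998}}{20707706422}\right) + \frac{47}{11097} = \frac{7605 i \sqrt{1979843103300998}}{796450247} + \frac{47}{11097} = \frac{47}{11097} + \frac{7605 i \sqrt{1979843103300998}}{796450247}$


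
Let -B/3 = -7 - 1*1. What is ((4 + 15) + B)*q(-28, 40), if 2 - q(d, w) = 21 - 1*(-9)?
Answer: -1204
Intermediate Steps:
B = 24 (B = -3*(-7 - 1*1) = -3*(-7 - 1) = -3*(-8) = 24)
q(d, w) = -28 (q(d, w) = 2 - (21 - 1*(-9)) = 2 - (21 + 9) = 2 - 1*30 = 2 - 30 = -28)
((4 + 15) + B)*q(-28, 40) = ((4 + 15) + 24)*(-28) = (19 + 24)*(-28) = 43*(-28) = -1204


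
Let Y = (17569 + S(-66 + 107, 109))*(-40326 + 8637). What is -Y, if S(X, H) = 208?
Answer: 563335353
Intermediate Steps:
Y = -563335353 (Y = (17569 + 208)*(-40326 + 8637) = 17777*(-31689) = -563335353)
-Y = -1*(-563335353) = 563335353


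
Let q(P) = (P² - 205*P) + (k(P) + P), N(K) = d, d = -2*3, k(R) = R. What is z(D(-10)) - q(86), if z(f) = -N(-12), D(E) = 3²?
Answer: 10068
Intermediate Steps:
d = -6
N(K) = -6
D(E) = 9
z(f) = 6 (z(f) = -1*(-6) = 6)
q(P) = P² - 203*P (q(P) = (P² - 205*P) + (P + P) = (P² - 205*P) + 2*P = P² - 203*P)
z(D(-10)) - q(86) = 6 - 86*(-203 + 86) = 6 - 86*(-117) = 6 - 1*(-10062) = 6 + 10062 = 10068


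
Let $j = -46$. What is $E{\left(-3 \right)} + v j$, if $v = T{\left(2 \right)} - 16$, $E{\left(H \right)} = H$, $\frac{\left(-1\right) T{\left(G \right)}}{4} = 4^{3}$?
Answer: $12509$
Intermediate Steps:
$T{\left(G \right)} = -256$ ($T{\left(G \right)} = - 4 \cdot 4^{3} = \left(-4\right) 64 = -256$)
$v = -272$ ($v = -256 - 16 = -272$)
$E{\left(-3 \right)} + v j = -3 - -12512 = -3 + 12512 = 12509$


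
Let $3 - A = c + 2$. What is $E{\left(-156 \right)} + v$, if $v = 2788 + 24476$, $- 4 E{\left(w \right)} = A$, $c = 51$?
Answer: $\frac{54553}{2} \approx 27277.0$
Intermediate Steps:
$A = -50$ ($A = 3 - \left(51 + 2\right) = 3 - 53 = -50$)
$E{\left(w \right)} = \frac{25}{2}$ ($E{\left(w \right)} = \left(- \frac{1}{4}\right) \left(-50\right) = \frac{25}{2}$)
$v = 27264$
$E{\left(-156 \right)} + v = \frac{25}{2} + 27264 = \frac{54553}{2}$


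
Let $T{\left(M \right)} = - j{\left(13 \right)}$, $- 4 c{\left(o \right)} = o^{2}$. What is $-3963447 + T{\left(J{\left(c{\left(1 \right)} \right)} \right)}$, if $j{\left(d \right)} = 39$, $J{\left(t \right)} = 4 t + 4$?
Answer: $-3963486$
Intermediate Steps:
$c{\left(o \right)} = - \frac{o^{2}}{4}$
$J{\left(t \right)} = 4 + 4 t$
$T{\left(M \right)} = -39$ ($T{\left(M \right)} = \left(-1\right) 39 = -39$)
$-3963447 + T{\left(J{\left(c{\left(1 \right)} \right)} \right)} = -3963447 - 39 = -3963486$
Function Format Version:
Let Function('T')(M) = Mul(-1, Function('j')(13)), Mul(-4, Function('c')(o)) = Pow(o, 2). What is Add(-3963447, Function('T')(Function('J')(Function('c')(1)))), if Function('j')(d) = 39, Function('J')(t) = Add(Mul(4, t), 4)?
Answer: -3963486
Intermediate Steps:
Function('c')(o) = Mul(Rational(-1, 4), Pow(o, 2))
Function('J')(t) = Add(4, Mul(4, t))
Function('T')(M) = -39 (Function('T')(M) = Mul(-1, 39) = -39)
Add(-3963447, Function('T')(Function('J')(Function('c')(1)))) = Add(-3963447, -39) = -3963486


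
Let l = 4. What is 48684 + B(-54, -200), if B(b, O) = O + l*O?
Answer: 47684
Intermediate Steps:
B(b, O) = 5*O (B(b, O) = O + 4*O = 5*O)
48684 + B(-54, -200) = 48684 + 5*(-200) = 48684 - 1000 = 47684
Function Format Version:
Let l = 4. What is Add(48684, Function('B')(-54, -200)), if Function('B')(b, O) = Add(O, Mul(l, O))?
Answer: 47684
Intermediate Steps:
Function('B')(b, O) = Mul(5, O) (Function('B')(b, O) = Add(O, Mul(4, O)) = Mul(5, O))
Add(48684, Function('B')(-54, -200)) = Add(48684, Mul(5, -200)) = Add(48684, -1000) = 47684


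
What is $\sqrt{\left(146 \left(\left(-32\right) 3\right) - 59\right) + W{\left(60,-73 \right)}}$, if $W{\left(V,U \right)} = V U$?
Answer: $i \sqrt{18455} \approx 135.85 i$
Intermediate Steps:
$W{\left(V,U \right)} = U V$
$\sqrt{\left(146 \left(\left(-32\right) 3\right) - 59\right) + W{\left(60,-73 \right)}} = \sqrt{\left(146 \left(\left(-32\right) 3\right) - 59\right) - 4380} = \sqrt{\left(146 \left(-96\right) - 59\right) - 4380} = \sqrt{\left(-14016 - 59\right) - 4380} = \sqrt{-14075 - 4380} = \sqrt{-18455} = i \sqrt{18455}$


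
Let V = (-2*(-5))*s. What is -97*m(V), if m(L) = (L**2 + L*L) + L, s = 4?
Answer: -314280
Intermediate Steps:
V = 40 (V = -2*(-5)*4 = 10*4 = 40)
m(L) = L + 2*L**2 (m(L) = (L**2 + L**2) + L = 2*L**2 + L = L + 2*L**2)
-97*m(V) = -3880*(1 + 2*40) = -3880*(1 + 80) = -3880*81 = -97*3240 = -314280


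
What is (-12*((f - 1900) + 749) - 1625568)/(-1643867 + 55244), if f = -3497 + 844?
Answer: 526640/529541 ≈ 0.99452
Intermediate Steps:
f = -2653
(-12*((f - 1900) + 749) - 1625568)/(-1643867 + 55244) = (-12*((-2653 - 1900) + 749) - 1625568)/(-1643867 + 55244) = (-12*(-4553 + 749) - 1625568)/(-1588623) = (-12*(-3804) - 1625568)*(-1/1588623) = (45648 - 1625568)*(-1/1588623) = -1579920*(-1/1588623) = 526640/529541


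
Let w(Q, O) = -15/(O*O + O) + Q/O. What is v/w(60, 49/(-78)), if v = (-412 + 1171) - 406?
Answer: -501613/44460 ≈ -11.282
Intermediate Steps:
w(Q, O) = -15/(O + O²) + Q/O (w(Q, O) = -15/(O² + O) + Q/O = -15/(O + O²) + Q/O)
v = 353 (v = 759 - 406 = 353)
v/w(60, 49/(-78)) = 353/(((-15 + 60 + (49/(-78))*60)/(((49/(-78)))*(1 + 49/(-78))))) = 353/(((-15 + 60 + (49*(-1/78))*60)/(((49*(-1/78)))*(1 + 49*(-1/78))))) = 353/(((-15 + 60 - 49/78*60)/((-49/78)*(1 - 49/78)))) = 353/((-78*(-15 + 60 - 490/13)/(49*29/78))) = 353/((-78/49*78/29*95/13)) = 353/(-44460/1421) = 353*(-1421/44460) = -501613/44460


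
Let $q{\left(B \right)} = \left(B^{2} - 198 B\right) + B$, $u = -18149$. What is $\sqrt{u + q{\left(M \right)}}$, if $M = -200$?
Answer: $\sqrt{61251} \approx 247.49$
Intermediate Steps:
$q{\left(B \right)} = B^{2} - 197 B$
$\sqrt{u + q{\left(M \right)}} = \sqrt{-18149 - 200 \left(-197 - 200\right)} = \sqrt{-18149 - -79400} = \sqrt{-18149 + 79400} = \sqrt{61251}$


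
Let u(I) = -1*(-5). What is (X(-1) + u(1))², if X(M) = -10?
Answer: 25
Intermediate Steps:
u(I) = 5
(X(-1) + u(1))² = (-10 + 5)² = (-5)² = 25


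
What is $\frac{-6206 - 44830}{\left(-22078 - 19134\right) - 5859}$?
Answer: $\frac{51036}{47071} \approx 1.0842$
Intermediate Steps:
$\frac{-6206 - 44830}{\left(-22078 - 19134\right) - 5859} = - \frac{51036}{-41212 - 5859} = - \frac{51036}{-47071} = \left(-51036\right) \left(- \frac{1}{47071}\right) = \frac{51036}{47071}$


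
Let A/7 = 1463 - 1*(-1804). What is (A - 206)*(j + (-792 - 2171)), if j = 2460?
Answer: -11399489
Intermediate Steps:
A = 22869 (A = 7*(1463 - 1*(-1804)) = 7*(1463 + 1804) = 7*3267 = 22869)
(A - 206)*(j + (-792 - 2171)) = (22869 - 206)*(2460 + (-792 - 2171)) = 22663*(2460 - 2963) = 22663*(-503) = -11399489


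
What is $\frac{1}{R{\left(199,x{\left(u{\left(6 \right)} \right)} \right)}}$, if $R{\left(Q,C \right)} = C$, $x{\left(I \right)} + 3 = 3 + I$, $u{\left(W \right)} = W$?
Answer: $\frac{1}{6} \approx 0.16667$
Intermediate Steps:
$x{\left(I \right)} = I$ ($x{\left(I \right)} = -3 + \left(3 + I\right) = I$)
$\frac{1}{R{\left(199,x{\left(u{\left(6 \right)} \right)} \right)}} = \frac{1}{6}$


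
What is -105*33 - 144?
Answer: -3609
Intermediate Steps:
-105*33 - 144 = -3465 - 144 = -3609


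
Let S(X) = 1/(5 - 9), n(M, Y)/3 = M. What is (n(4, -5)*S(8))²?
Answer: 9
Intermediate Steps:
n(M, Y) = 3*M
S(X) = -¼ (S(X) = 1/(-4) = -¼)
(n(4, -5)*S(8))² = ((3*4)*(-¼))² = (12*(-¼))² = (-3)² = 9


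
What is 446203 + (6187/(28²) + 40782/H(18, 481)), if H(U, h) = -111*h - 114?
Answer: 6239195603369/13982640 ≈ 4.4621e+5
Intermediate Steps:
H(U, h) = -114 - 111*h
446203 + (6187/(28²) + 40782/H(18, 481)) = 446203 + (6187/(28²) + 40782/(-114 - 111*481)) = 446203 + (6187/784 + 40782/(-114 - 53391)) = 446203 + (6187*(1/784) + 40782/(-53505)) = 446203 + (6187/784 + 40782*(-1/53505)) = 446203 + (6187/784 - 13594/17835) = 446203 + 99687449/13982640 = 6239195603369/13982640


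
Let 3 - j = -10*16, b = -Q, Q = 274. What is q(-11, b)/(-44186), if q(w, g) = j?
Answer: -163/44186 ≈ -0.0036890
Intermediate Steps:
b = -274 (b = -1*274 = -274)
j = 163 (j = 3 - (-10)*16 = 3 - 1*(-160) = 3 + 160 = 163)
q(w, g) = 163
q(-11, b)/(-44186) = 163/(-44186) = 163*(-1/44186) = -163/44186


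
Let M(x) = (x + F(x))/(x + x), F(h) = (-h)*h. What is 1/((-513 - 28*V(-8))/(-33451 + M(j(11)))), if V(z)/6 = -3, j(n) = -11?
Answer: 33445/9 ≈ 3716.1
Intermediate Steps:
V(z) = -18 (V(z) = 6*(-3) = -18)
F(h) = -h²
M(x) = (x - x²)/(2*x) (M(x) = (x - x²)/(x + x) = (x - x²)/((2*x)) = (x - x²)*(1/(2*x)) = (x - x²)/(2*x))
1/((-513 - 28*V(-8))/(-33451 + M(j(11)))) = 1/((-513 - 28*(-18))/(-33451 + (½ - ½*(-11)))) = 1/((-513 + 504)/(-33451 + (½ + 11/2))) = 1/(-9/(-33451 + 6)) = 1/(-9/(-33445)) = 1/(-9*(-1/33445)) = 1/(9/33445) = 33445/9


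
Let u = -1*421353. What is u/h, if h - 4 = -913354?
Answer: 140451/304450 ≈ 0.46133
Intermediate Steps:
h = -913350 (h = 4 - 913354 = -913350)
u = -421353
u/h = -421353/(-913350) = -421353*(-1/913350) = 140451/304450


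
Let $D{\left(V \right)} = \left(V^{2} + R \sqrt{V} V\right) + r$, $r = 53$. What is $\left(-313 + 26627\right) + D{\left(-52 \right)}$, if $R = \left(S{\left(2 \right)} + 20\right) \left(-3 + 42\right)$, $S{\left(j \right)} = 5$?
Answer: $29071 - 101400 i \sqrt{13} \approx 29071.0 - 3.656 \cdot 10^{5} i$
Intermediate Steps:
$R = 975$ ($R = \left(5 + 20\right) \left(-3 + 42\right) = 25 \cdot 39 = 975$)
$D{\left(V \right)} = 53 + V^{2} + 975 V^{\frac{3}{2}}$ ($D{\left(V \right)} = \left(V^{2} + 975 \sqrt{V} V\right) + 53 = \left(V^{2} + 975 V^{\frac{3}{2}}\right) + 53 = 53 + V^{2} + 975 V^{\frac{3}{2}}$)
$\left(-313 + 26627\right) + D{\left(-52 \right)} = \left(-313 + 26627\right) + \left(53 + \left(-52\right)^{2} + 975 \left(-52\right)^{\frac{3}{2}}\right) = 26314 + \left(53 + 2704 + 975 \left(- 104 i \sqrt{13}\right)\right) = 26314 + \left(53 + 2704 - 101400 i \sqrt{13}\right) = 26314 + \left(2757 - 101400 i \sqrt{13}\right) = 29071 - 101400 i \sqrt{13}$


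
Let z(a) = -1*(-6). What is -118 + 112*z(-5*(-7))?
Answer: 554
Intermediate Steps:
z(a) = 6
-118 + 112*z(-5*(-7)) = -118 + 112*6 = -118 + 672 = 554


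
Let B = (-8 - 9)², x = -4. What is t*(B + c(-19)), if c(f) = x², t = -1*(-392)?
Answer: 119560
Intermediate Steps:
t = 392
c(f) = 16 (c(f) = (-4)² = 16)
B = 289 (B = (-17)² = 289)
t*(B + c(-19)) = 392*(289 + 16) = 392*305 = 119560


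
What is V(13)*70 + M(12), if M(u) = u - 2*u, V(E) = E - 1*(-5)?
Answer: 1248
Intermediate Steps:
V(E) = 5 + E (V(E) = E + 5 = 5 + E)
M(u) = -u
V(13)*70 + M(12) = (5 + 13)*70 - 1*12 = 18*70 - 12 = 1260 - 12 = 1248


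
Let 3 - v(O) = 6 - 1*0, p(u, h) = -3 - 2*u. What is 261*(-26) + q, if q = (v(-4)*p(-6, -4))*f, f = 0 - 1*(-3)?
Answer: -6867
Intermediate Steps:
f = 3 (f = 0 + 3 = 3)
v(O) = -3 (v(O) = 3 - (6 - 1*0) = 3 - (6 + 0) = 3 - 1*6 = 3 - 6 = -3)
q = -81 (q = -3*(-3 - 2*(-6))*3 = -3*(-3 + 12)*3 = -3*9*3 = -27*3 = -81)
261*(-26) + q = 261*(-26) - 81 = -6786 - 81 = -6867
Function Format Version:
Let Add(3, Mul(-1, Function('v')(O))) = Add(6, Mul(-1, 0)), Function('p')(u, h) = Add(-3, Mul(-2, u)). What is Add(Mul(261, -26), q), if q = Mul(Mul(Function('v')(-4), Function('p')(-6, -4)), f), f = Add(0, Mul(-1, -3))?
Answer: -6867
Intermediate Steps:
f = 3 (f = Add(0, 3) = 3)
Function('v')(O) = -3 (Function('v')(O) = Add(3, Mul(-1, Add(6, Mul(-1, 0)))) = Add(3, Mul(-1, Add(6, 0))) = Add(3, Mul(-1, 6)) = Add(3, -6) = -3)
q = -81 (q = Mul(Mul(-3, Add(-3, Mul(-2, -6))), 3) = Mul(Mul(-3, Add(-3, 12)), 3) = Mul(Mul(-3, 9), 3) = Mul(-27, 3) = -81)
Add(Mul(261, -26), q) = Add(Mul(261, -26), -81) = Add(-6786, -81) = -6867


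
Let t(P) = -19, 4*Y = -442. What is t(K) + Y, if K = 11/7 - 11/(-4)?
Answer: -259/2 ≈ -129.50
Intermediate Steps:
K = 121/28 (K = 11*(1/7) - 11*(-1/4) = 11/7 + 11/4 = 121/28 ≈ 4.3214)
Y = -221/2 (Y = (1/4)*(-442) = -221/2 ≈ -110.50)
t(K) + Y = -19 - 221/2 = -259/2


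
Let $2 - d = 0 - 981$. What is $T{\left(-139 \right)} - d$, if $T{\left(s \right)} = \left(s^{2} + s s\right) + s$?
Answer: $37520$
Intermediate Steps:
$T{\left(s \right)} = s + 2 s^{2}$ ($T{\left(s \right)} = \left(s^{2} + s^{2}\right) + s = 2 s^{2} + s = s + 2 s^{2}$)
$d = 983$ ($d = 2 - \left(0 - 981\right) = 2 - -981 = 2 + 981 = 983$)
$T{\left(-139 \right)} - d = - 139 \left(1 + 2 \left(-139\right)\right) - 983 = - 139 \left(1 - 278\right) - 983 = \left(-139\right) \left(-277\right) - 983 = 38503 - 983 = 37520$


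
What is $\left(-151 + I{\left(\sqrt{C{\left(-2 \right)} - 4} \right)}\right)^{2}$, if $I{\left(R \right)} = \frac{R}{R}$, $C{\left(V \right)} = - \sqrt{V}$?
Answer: $22500$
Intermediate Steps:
$I{\left(R \right)} = 1$
$\left(-151 + I{\left(\sqrt{C{\left(-2 \right)} - 4} \right)}\right)^{2} = \left(-151 + 1\right)^{2} = \left(-150\right)^{2} = 22500$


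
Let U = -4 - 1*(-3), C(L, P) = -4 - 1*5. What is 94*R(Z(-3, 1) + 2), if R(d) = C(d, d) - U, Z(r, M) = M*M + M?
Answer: -752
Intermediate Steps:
C(L, P) = -9 (C(L, P) = -4 - 5 = -9)
U = -1 (U = -4 + 3 = -1)
Z(r, M) = M + M² (Z(r, M) = M² + M = M + M²)
R(d) = -8 (R(d) = -9 - 1*(-1) = -9 + 1 = -8)
94*R(Z(-3, 1) + 2) = 94*(-8) = -752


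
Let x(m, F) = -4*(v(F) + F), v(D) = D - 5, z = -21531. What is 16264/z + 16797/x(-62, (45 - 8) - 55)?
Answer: 358988911/3531084 ≈ 101.67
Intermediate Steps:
v(D) = -5 + D
x(m, F) = 20 - 8*F (x(m, F) = -4*((-5 + F) + F) = -4*(-5 + 2*F) = 20 - 8*F)
16264/z + 16797/x(-62, (45 - 8) - 55) = 16264/(-21531) + 16797/(20 - 8*((45 - 8) - 55)) = 16264*(-1/21531) + 16797/(20 - 8*(37 - 55)) = -16264/21531 + 16797/(20 - 8*(-18)) = -16264/21531 + 16797/(20 + 144) = -16264/21531 + 16797/164 = 358988911/3531084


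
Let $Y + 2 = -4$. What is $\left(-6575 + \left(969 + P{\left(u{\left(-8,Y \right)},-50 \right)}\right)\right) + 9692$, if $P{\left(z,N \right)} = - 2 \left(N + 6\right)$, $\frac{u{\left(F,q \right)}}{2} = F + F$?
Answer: $4174$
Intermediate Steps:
$Y = -6$ ($Y = -2 - 4 = -6$)
$u{\left(F,q \right)} = 4 F$ ($u{\left(F,q \right)} = 2 \left(F + F\right) = 2 \cdot 2 F = 4 F$)
$P{\left(z,N \right)} = -12 - 2 N$ ($P{\left(z,N \right)} = - 2 \left(6 + N\right) = -12 - 2 N$)
$\left(-6575 + \left(969 + P{\left(u{\left(-8,Y \right)},-50 \right)}\right)\right) + 9692 = \left(-6575 + \left(969 - -88\right)\right) + 9692 = \left(-6575 + \left(969 + \left(-12 + 100\right)\right)\right) + 9692 = \left(-6575 + \left(969 + 88\right)\right) + 9692 = \left(-6575 + 1057\right) + 9692 = -5518 + 9692 = 4174$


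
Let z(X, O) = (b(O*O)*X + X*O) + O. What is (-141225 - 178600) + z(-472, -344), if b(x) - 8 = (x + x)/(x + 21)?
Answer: -19235478173/118357 ≈ -1.6252e+5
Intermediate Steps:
b(x) = 8 + 2*x/(21 + x) (b(x) = 8 + (x + x)/(x + 21) = 8 + (2*x)/(21 + x) = 8 + 2*x/(21 + x))
z(X, O) = O + O*X + 2*X*(84 + 5*O**2)/(21 + O**2) (z(X, O) = ((2*(84 + 5*(O*O))/(21 + O*O))*X + X*O) + O = ((2*(84 + 5*O**2)/(21 + O**2))*X + O*X) + O = (2*X*(84 + 5*O**2)/(21 + O**2) + O*X) + O = (O*X + 2*X*(84 + 5*O**2)/(21 + O**2)) + O = O + O*X + 2*X*(84 + 5*O**2)/(21 + O**2))
(-141225 - 178600) + z(-472, -344) = (-141225 - 178600) + (2*(-472)*(84 + 5*(-344)**2) - 344*(1 - 472)*(21 + (-344)**2))/(21 + (-344)**2) = -319825 + (2*(-472)*(84 + 5*118336) - 344*(-471)*(21 + 118336))/(21 + 118336) = -319825 + (2*(-472)*(84 + 591680) - 344*(-471)*118357)/118357 = -319825 + (2*(-472)*591764 + 19176674568)/118357 = -319825 + (-558625216 + 19176674568)/118357 = -319825 + (1/118357)*18618049352 = -319825 + 18618049352/118357 = -19235478173/118357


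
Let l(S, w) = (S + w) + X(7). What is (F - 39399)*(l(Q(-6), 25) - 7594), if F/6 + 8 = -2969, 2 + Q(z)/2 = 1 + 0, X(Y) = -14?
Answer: 434324685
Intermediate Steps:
Q(z) = -2 (Q(z) = -4 + 2*(1 + 0) = -4 + 2*1 = -4 + 2 = -2)
F = -17862 (F = -48 + 6*(-2969) = -48 - 17814 = -17862)
l(S, w) = -14 + S + w (l(S, w) = (S + w) - 14 = -14 + S + w)
(F - 39399)*(l(Q(-6), 25) - 7594) = (-17862 - 39399)*((-14 - 2 + 25) - 7594) = -57261*(9 - 7594) = -57261*(-7585) = 434324685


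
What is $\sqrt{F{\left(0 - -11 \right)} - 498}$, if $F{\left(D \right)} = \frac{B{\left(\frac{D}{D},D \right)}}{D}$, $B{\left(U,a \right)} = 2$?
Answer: $\frac{74 i \sqrt{11}}{11} \approx 22.312 i$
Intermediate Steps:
$F{\left(D \right)} = \frac{2}{D}$
$\sqrt{F{\left(0 - -11 \right)} - 498} = \sqrt{\frac{2}{0 - -11} - 498} = \sqrt{\frac{2}{0 + 11} - 498} = \sqrt{\frac{2}{11} - 498} = \sqrt{- \frac{5476}{11}} = \frac{74 i \sqrt{11}}{11}$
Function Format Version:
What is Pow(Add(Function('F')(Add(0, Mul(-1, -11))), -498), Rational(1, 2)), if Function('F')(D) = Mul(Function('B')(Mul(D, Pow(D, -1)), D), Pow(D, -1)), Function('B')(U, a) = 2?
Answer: Mul(Rational(74, 11), I, Pow(11, Rational(1, 2))) ≈ Mul(22.312, I)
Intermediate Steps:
Function('F')(D) = Mul(2, Pow(D, -1))
Pow(Add(Function('F')(Add(0, Mul(-1, -11))), -498), Rational(1, 2)) = Pow(Add(Mul(2, Pow(Add(0, Mul(-1, -11)), -1)), -498), Rational(1, 2)) = Pow(Add(Mul(2, Pow(Add(0, 11), -1)), -498), Rational(1, 2)) = Pow(Add(Mul(2, Pow(11, -1)), -498), Rational(1, 2)) = Pow(Add(Mul(2, Rational(1, 11)), -498), Rational(1, 2)) = Pow(Add(Rational(2, 11), -498), Rational(1, 2)) = Pow(Rational(-5476, 11), Rational(1, 2)) = Mul(Rational(74, 11), I, Pow(11, Rational(1, 2)))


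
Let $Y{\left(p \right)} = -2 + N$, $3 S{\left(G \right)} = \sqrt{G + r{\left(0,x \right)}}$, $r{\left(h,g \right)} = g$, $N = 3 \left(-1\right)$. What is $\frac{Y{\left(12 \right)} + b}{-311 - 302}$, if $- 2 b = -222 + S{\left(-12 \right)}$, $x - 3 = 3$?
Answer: $- \frac{106}{613} + \frac{i \sqrt{6}}{3678} \approx -0.17292 + 0.00066598 i$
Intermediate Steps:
$x = 6$ ($x = 3 + 3 = 6$)
$N = -3$
$S{\left(G \right)} = \frac{\sqrt{6 + G}}{3}$ ($S{\left(G \right)} = \frac{\sqrt{G + 6}}{3} = \frac{\sqrt{6 + G}}{3}$)
$b = 111 - \frac{i \sqrt{6}}{6}$ ($b = - \frac{-222 + \frac{\sqrt{6 - 12}}{3}}{2} = - \frac{-222 + \frac{\sqrt{-6}}{3}}{2} = - \frac{-222 + \frac{i \sqrt{6}}{3}}{2} = 111 - \frac{i \sqrt{6}}{6} \approx 111.0 - 0.40825 i$)
$Y{\left(p \right)} = -5$ ($Y{\left(p \right)} = -2 - 3 = -5$)
$\frac{Y{\left(12 \right)} + b}{-311 - 302} = \frac{-5 + \left(111 - \frac{i \sqrt{6}}{6}\right)}{-311 - 302} = \frac{106 - \frac{i \sqrt{6}}{6}}{-613} = \left(106 - \frac{i \sqrt{6}}{6}\right) \left(- \frac{1}{613}\right) = - \frac{106}{613} + \frac{i \sqrt{6}}{3678}$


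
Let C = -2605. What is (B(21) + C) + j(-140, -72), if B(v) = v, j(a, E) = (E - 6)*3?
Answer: -2818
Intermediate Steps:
j(a, E) = -18 + 3*E (j(a, E) = (-6 + E)*3 = -18 + 3*E)
(B(21) + C) + j(-140, -72) = (21 - 2605) + (-18 + 3*(-72)) = -2584 + (-18 - 216) = -2584 - 234 = -2818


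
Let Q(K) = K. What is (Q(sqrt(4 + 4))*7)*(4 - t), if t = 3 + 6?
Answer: -70*sqrt(2) ≈ -98.995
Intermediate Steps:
t = 9
(Q(sqrt(4 + 4))*7)*(4 - t) = (sqrt(4 + 4)*7)*(4 - 1*9) = (sqrt(8)*7)*(4 - 9) = ((2*sqrt(2))*7)*(-5) = (14*sqrt(2))*(-5) = -70*sqrt(2)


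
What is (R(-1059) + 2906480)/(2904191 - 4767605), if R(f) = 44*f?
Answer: -1429942/931707 ≈ -1.5348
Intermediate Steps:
(R(-1059) + 2906480)/(2904191 - 4767605) = (44*(-1059) + 2906480)/(2904191 - 4767605) = (-46596 + 2906480)/(-1863414) = 2859884*(-1/1863414) = -1429942/931707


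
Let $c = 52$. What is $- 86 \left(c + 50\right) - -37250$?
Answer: $28478$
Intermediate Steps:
$- 86 \left(c + 50\right) - -37250 = - 86 \left(52 + 50\right) - -37250 = \left(-86\right) 102 + 37250 = -8772 + 37250 = 28478$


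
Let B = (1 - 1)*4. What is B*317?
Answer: 0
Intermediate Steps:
B = 0 (B = 0*4 = 0)
B*317 = 0*317 = 0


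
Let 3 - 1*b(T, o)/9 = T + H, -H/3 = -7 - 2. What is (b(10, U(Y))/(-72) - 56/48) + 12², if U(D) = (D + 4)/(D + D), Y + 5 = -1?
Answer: 1765/12 ≈ 147.08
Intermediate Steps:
H = 27 (H = -3*(-7 - 2) = -3*(-9) = 27)
Y = -6 (Y = -5 - 1 = -6)
U(D) = (4 + D)/(2*D) (U(D) = (4 + D)/((2*D)) = (4 + D)*(1/(2*D)) = (4 + D)/(2*D))
b(T, o) = -216 - 9*T (b(T, o) = 27 - 9*(T + 27) = 27 - 9*(27 + T) = 27 + (-243 - 9*T) = -216 - 9*T)
(b(10, U(Y))/(-72) - 56/48) + 12² = ((-216 - 9*10)/(-72) - 56/48) + 12² = ((-216 - 90)*(-1/72) - 56*1/48) + 144 = (-306*(-1/72) - 7/6) + 144 = (17/4 - 7/6) + 144 = 37/12 + 144 = 1765/12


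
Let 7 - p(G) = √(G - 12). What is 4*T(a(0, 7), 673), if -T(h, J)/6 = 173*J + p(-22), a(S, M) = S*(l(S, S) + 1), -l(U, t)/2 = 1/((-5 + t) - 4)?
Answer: -2794464 + 24*I*√34 ≈ -2.7945e+6 + 139.94*I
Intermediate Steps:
p(G) = 7 - √(-12 + G) (p(G) = 7 - √(G - 12) = 7 - √(-12 + G))
l(U, t) = -2/(-9 + t) (l(U, t) = -2/((-5 + t) - 4) = -2/(-9 + t))
a(S, M) = S*(1 - 2/(-9 + S)) (a(S, M) = S*(-2/(-9 + S) + 1) = S*(1 - 2/(-9 + S)))
T(h, J) = -42 - 1038*J + 6*I*√34 (T(h, J) = -6*(173*J + (7 - √(-12 - 22))) = -6*(173*J + (7 - √(-34))) = -6*(173*J + (7 - I*√34)) = -6*(7 + 173*J - I*√34) = -42 - 1038*J + 6*I*√34)
4*T(a(0, 7), 673) = 4*(-42 - 1038*673 + 6*I*√34) = 4*(-42 - 698574 + 6*I*√34) = 4*(-698616 + 6*I*√34) = -2794464 + 24*I*√34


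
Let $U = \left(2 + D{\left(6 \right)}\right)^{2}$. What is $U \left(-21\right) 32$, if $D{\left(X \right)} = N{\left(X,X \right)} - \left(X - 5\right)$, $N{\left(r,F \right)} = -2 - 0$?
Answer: $-672$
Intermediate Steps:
$N{\left(r,F \right)} = -2$ ($N{\left(r,F \right)} = -2 + 0 = -2$)
$D{\left(X \right)} = 3 - X$ ($D{\left(X \right)} = -2 - \left(X - 5\right) = -2 - \left(-5 + X\right) = 3 - X$)
$U = 1$ ($U = \left(2 + \left(3 - 6\right)\right)^{2} = \left(2 - 3\right)^{2} = \left(-1\right)^{2} = 1$)
$U \left(-21\right) 32 = 1 \left(-21\right) 32 = \left(-21\right) 32 = -672$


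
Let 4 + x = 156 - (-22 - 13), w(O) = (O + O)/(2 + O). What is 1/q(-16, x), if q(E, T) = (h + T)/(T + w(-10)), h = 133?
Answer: 379/640 ≈ 0.59219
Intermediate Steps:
w(O) = 2*O/(2 + O) (w(O) = (2*O)/(2 + O) = 2*O/(2 + O))
x = 187 (x = -4 + (156 - (-22 - 13)) = -4 + (156 - 1*(-35)) = -4 + (156 + 35) = -4 + 191 = 187)
q(E, T) = (133 + T)/(5/2 + T) (q(E, T) = (133 + T)/(T + 2*(-10)/(2 - 10)) = (133 + T)/(T + 2*(-10)/(-8)) = (133 + T)/(T + 2*(-10)*(-⅛)) = (133 + T)/(T + 5/2) = (133 + T)/(5/2 + T))
1/q(-16, x) = 1/(2*(133 + 187)/(5 + 2*187)) = 1/(2*320/(5 + 374)) = 1/(2*320/379) = 1/(2*(1/379)*320) = 1/(640/379) = 379/640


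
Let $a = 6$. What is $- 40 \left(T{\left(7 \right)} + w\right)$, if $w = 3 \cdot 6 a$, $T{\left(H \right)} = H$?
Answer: $-4600$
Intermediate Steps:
$w = 108$ ($w = 3 \cdot 6 \cdot 6 = 18 \cdot 6 = 108$)
$- 40 \left(T{\left(7 \right)} + w\right) = - 40 \left(7 + 108\right) = \left(-40\right) 115 = -4600$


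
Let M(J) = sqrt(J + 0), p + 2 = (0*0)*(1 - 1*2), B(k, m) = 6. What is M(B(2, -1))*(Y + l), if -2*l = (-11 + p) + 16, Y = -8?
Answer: -19*sqrt(6)/2 ≈ -23.270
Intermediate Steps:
p = -2 (p = -2 + (0*0)*(1 - 1*2) = -2 + 0*(1 - 2) = -2 + 0*(-1) = -2 + 0 = -2)
M(J) = sqrt(J)
l = -3/2 (l = -((-11 - 2) + 16)/2 = -(-13 + 16)/2 = -1/2*3 = -3/2 ≈ -1.5000)
M(B(2, -1))*(Y + l) = sqrt(6)*(-8 - 3/2) = sqrt(6)*(-19/2) = -19*sqrt(6)/2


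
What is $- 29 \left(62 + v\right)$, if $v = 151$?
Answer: $-6177$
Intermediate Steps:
$- 29 \left(62 + v\right) = - 29 \left(62 + 151\right) = \left(-29\right) 213 = -6177$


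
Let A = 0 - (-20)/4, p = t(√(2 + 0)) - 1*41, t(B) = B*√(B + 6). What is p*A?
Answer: -205 + 5*√(12 + 2*√2) ≈ -185.75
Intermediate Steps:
t(B) = B*√(6 + B)
p = -41 + √2*√(6 + √2) (p = √(2 + 0)*√(6 + √(2 + 0)) - 1*41 = √2*√(6 + √2) - 41 = -41 + √2*√(6 + √2) ≈ -37.149)
A = 5 (A = 0 - (-20)/4 = 0 - 4*(-5/4) = 0 + 5 = 5)
p*A = (-41 + √(12 + 2*√2))*5 = -205 + 5*√(12 + 2*√2)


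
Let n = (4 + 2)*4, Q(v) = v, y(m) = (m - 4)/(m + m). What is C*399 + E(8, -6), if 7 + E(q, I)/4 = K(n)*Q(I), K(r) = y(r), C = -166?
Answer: -66272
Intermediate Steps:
y(m) = (-4 + m)/(2*m) (y(m) = (-4 + m)/((2*m)) = (-4 + m)*(1/(2*m)) = (-4 + m)/(2*m))
n = 24 (n = 6*4 = 24)
K(r) = (-4 + r)/(2*r)
E(q, I) = -28 + 5*I/3 (E(q, I) = -28 + 4*(((1/2)*(-4 + 24)/24)*I) = -28 + 4*(((1/2)*(1/24)*20)*I) = -28 + 4*(5*I/12) = -28 + 5*I/3)
C*399 + E(8, -6) = -166*399 + (-28 + (5/3)*(-6)) = -66234 + (-28 - 10) = -66234 - 38 = -66272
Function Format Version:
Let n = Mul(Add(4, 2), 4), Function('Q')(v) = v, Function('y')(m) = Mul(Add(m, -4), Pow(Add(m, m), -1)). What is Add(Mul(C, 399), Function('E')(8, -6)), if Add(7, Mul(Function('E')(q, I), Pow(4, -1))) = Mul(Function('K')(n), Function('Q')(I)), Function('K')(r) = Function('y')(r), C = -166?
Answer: -66272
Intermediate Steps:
Function('y')(m) = Mul(Rational(1, 2), Pow(m, -1), Add(-4, m)) (Function('y')(m) = Mul(Add(-4, m), Pow(Mul(2, m), -1)) = Mul(Add(-4, m), Mul(Rational(1, 2), Pow(m, -1))) = Mul(Rational(1, 2), Pow(m, -1), Add(-4, m)))
n = 24 (n = Mul(6, 4) = 24)
Function('K')(r) = Mul(Rational(1, 2), Pow(r, -1), Add(-4, r))
Function('E')(q, I) = Add(-28, Mul(Rational(5, 3), I)) (Function('E')(q, I) = Add(-28, Mul(4, Mul(Mul(Rational(1, 2), Pow(24, -1), Add(-4, 24)), I))) = Add(-28, Mul(4, Mul(Mul(Rational(1, 2), Rational(1, 24), 20), I))) = Add(-28, Mul(4, Mul(Rational(5, 12), I))) = Add(-28, Mul(Rational(5, 3), I)))
Add(Mul(C, 399), Function('E')(8, -6)) = Add(Mul(-166, 399), Add(-28, Mul(Rational(5, 3), -6))) = Add(-66234, Add(-28, -10)) = Add(-66234, -38) = -66272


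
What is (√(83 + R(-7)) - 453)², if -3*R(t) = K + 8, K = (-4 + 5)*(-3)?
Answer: 615871/3 - 604*√183 ≈ 1.9712e+5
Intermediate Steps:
K = -3 (K = 1*(-3) = -3)
R(t) = -5/3 (R(t) = -(-3 + 8)/3 = -⅓*5 = -5/3)
(√(83 + R(-7)) - 453)² = (√(83 - 5/3) - 453)² = (√(244/3) - 453)² = (2*√183/3 - 453)² = (-453 + 2*√183/3)²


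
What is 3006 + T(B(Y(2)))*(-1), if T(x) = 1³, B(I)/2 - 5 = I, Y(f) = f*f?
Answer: 3005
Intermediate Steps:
Y(f) = f²
B(I) = 10 + 2*I
T(x) = 1
3006 + T(B(Y(2)))*(-1) = 3006 + 1*(-1) = 3006 - 1 = 3005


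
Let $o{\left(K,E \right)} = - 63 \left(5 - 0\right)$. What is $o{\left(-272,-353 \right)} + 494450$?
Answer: $494135$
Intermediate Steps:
$o{\left(K,E \right)} = -315$ ($o{\left(K,E \right)} = - 63 \left(5 + 0\right) = \left(-63\right) 5 = -315$)
$o{\left(-272,-353 \right)} + 494450 = -315 + 494450 = 494135$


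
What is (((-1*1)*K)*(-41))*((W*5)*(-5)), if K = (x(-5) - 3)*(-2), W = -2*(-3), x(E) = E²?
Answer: 270600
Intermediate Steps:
W = 6
K = -44 (K = ((-5)² - 3)*(-2) = (25 - 3)*(-2) = 22*(-2) = -44)
(((-1*1)*K)*(-41))*((W*5)*(-5)) = ((-1*1*(-44))*(-41))*((6*5)*(-5)) = (-1*(-44)*(-41))*(30*(-5)) = (44*(-41))*(-150) = -1804*(-150) = 270600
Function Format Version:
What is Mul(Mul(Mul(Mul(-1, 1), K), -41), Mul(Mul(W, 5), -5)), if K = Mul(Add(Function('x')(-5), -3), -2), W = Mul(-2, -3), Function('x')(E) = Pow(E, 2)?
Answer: 270600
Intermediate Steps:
W = 6
K = -44 (K = Mul(Add(Pow(-5, 2), -3), -2) = Mul(Add(25, -3), -2) = Mul(22, -2) = -44)
Mul(Mul(Mul(Mul(-1, 1), K), -41), Mul(Mul(W, 5), -5)) = Mul(Mul(Mul(Mul(-1, 1), -44), -41), Mul(Mul(6, 5), -5)) = Mul(Mul(Mul(-1, -44), -41), Mul(30, -5)) = Mul(Mul(44, -41), -150) = Mul(-1804, -150) = 270600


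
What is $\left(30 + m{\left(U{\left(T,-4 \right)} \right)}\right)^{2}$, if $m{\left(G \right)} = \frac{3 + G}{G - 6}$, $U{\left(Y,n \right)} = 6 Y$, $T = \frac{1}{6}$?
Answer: $\frac{21316}{25} \approx 852.64$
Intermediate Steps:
$T = \frac{1}{6} \approx 0.16667$
$m{\left(G \right)} = \frac{3 + G}{-6 + G}$
$\left(30 + m{\left(U{\left(T,-4 \right)} \right)}\right)^{2} = \left(30 + \frac{3 + 6 \cdot \frac{1}{6}}{-6 + 6 \cdot \frac{1}{6}}\right)^{2} = \left(30 + \frac{3 + 1}{-6 + 1}\right)^{2} = \left(30 + \frac{1}{-5} \cdot 4\right)^{2} = \left(30 - \frac{4}{5}\right)^{2} = \left(\frac{146}{5}\right)^{2} = \frac{21316}{25}$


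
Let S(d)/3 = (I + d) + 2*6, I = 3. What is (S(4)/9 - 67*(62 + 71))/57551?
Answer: -1406/9087 ≈ -0.15473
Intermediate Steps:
S(d) = 45 + 3*d (S(d) = 3*((3 + d) + 2*6) = 3*((3 + d) + 12) = 3*(15 + d) = 45 + 3*d)
(S(4)/9 - 67*(62 + 71))/57551 = ((45 + 3*4)/9 - 67*(62 + 71))/57551 = ((45 + 12)*(⅑) - 67*133)*(1/57551) = (57*(⅑) - 8911)*(1/57551) = (19/3 - 8911)*(1/57551) = -26714/3*1/57551 = -1406/9087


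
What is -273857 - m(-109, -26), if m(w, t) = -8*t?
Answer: -274065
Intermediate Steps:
-273857 - m(-109, -26) = -273857 - (-8)*(-26) = -273857 - 1*208 = -273857 - 208 = -274065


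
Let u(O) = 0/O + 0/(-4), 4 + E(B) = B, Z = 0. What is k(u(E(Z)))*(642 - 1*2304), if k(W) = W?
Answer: 0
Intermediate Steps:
E(B) = -4 + B
u(O) = 0 (u(O) = 0 + 0*(-¼) = 0 + 0 = 0)
k(u(E(Z)))*(642 - 1*2304) = 0*(642 - 1*2304) = 0*(642 - 2304) = 0*(-1662) = 0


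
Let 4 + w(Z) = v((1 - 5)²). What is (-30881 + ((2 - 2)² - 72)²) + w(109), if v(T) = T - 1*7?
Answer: -25692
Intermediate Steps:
v(T) = -7 + T (v(T) = T - 7 = -7 + T)
w(Z) = 5 (w(Z) = -4 + (-7 + (1 - 5)²) = -4 + (-7 + (-4)²) = -4 + (-7 + 16) = -4 + 9 = 5)
(-30881 + ((2 - 2)² - 72)²) + w(109) = (-30881 + ((2 - 2)² - 72)²) + 5 = (-30881 + (0² - 72)²) + 5 = (-30881 + (0 - 72)²) + 5 = (-30881 + (-72)²) + 5 = (-30881 + 5184) + 5 = -25697 + 5 = -25692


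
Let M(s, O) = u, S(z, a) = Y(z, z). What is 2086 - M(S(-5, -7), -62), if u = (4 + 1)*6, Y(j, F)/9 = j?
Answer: 2056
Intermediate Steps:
Y(j, F) = 9*j
S(z, a) = 9*z
u = 30 (u = 5*6 = 30)
M(s, O) = 30
2086 - M(S(-5, -7), -62) = 2086 - 1*30 = 2086 - 30 = 2056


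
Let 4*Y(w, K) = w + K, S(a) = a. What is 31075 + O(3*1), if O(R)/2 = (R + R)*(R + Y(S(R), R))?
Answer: 31129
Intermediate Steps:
Y(w, K) = K/4 + w/4 (Y(w, K) = (w + K)/4 = (K + w)/4 = K/4 + w/4)
O(R) = 6*R**2 (O(R) = 2*((R + R)*(R + (R/4 + R/4))) = 2*((2*R)*(R + R/2)) = 2*((2*R)*(3*R/2)) = 2*(3*R**2) = 6*R**2)
31075 + O(3*1) = 31075 + 6*(3*1)**2 = 31075 + 6*3**2 = 31075 + 6*9 = 31075 + 54 = 31129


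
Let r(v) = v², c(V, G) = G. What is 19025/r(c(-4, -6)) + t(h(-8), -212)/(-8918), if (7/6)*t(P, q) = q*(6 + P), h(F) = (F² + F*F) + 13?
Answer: 12187613/22932 ≈ 531.47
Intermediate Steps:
h(F) = 13 + 2*F² (h(F) = (F² + F²) + 13 = 2*F² + 13 = 13 + 2*F²)
t(P, q) = 6*q*(6 + P)/7 (t(P, q) = 6*(q*(6 + P))/7 = 6*q*(6 + P)/7)
19025/r(c(-4, -6)) + t(h(-8), -212)/(-8918) = 19025/((-6)²) + ((6/7)*(-212)*(6 + (13 + 2*(-8)²)))/(-8918) = 19025/36 + ((6/7)*(-212)*(6 + (13 + 2*64)))*(-1/8918) = 19025*(1/36) + ((6/7)*(-212)*(6 + (13 + 128)))*(-1/8918) = 19025/36 + ((6/7)*(-212)*(6 + 141))*(-1/8918) = 19025/36 + ((6/7)*(-212)*147)*(-1/8918) = 19025/36 - 26712*(-1/8918) = 19025/36 + 1908/637 = 12187613/22932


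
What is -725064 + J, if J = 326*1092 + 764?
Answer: -368308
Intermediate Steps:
J = 356756 (J = 355992 + 764 = 356756)
-725064 + J = -725064 + 356756 = -368308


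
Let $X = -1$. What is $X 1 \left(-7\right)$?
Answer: $7$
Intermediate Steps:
$X 1 \left(-7\right) = \left(-1\right) 1 \left(-7\right) = \left(-1\right) \left(-7\right) = 7$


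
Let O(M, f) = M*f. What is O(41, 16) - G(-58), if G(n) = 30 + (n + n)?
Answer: 742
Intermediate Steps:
G(n) = 30 + 2*n
O(41, 16) - G(-58) = 41*16 - (30 + 2*(-58)) = 656 - (30 - 116) = 656 - 1*(-86) = 656 + 86 = 742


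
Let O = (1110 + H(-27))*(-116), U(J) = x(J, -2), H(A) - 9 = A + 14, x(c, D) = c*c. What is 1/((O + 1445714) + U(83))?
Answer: 1/1324307 ≈ 7.5511e-7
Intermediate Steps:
x(c, D) = c**2
H(A) = 23 + A (H(A) = 9 + (A + 14) = 9 + (14 + A) = 23 + A)
U(J) = J**2
O = -128296 (O = (1110 + (23 - 27))*(-116) = (1110 - 4)*(-116) = 1106*(-116) = -128296)
1/((O + 1445714) + U(83)) = 1/((-128296 + 1445714) + 83**2) = 1/(1317418 + 6889) = 1/1324307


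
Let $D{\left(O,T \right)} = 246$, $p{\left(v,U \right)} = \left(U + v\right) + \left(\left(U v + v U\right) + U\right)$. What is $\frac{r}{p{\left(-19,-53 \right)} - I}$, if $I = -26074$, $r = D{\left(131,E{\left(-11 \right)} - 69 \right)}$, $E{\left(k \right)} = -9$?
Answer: $\frac{82}{9321} \approx 0.0087973$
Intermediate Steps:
$p{\left(v,U \right)} = v + 2 U + 2 U v$ ($p{\left(v,U \right)} = \left(U + v\right) + \left(\left(U v + U v\right) + U\right) = \left(U + v\right) + \left(2 U v + U\right) = \left(U + v\right) + \left(U + 2 U v\right) = v + 2 U + 2 U v$)
$r = 246$
$\frac{r}{p{\left(-19,-53 \right)} - I} = \frac{246}{\left(-19 + 2 \left(-53\right) + 2 \left(-53\right) \left(-19\right)\right) - -26074} = \frac{246}{\left(-19 - 106 + 2014\right) + 26074} = \frac{246}{1889 + 26074} = \frac{246}{27963} = 246 \cdot \frac{1}{27963} = \frac{82}{9321}$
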